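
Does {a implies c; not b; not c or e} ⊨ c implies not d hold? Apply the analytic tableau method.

No

Initial set: {(a implies c); not b; (not c or e); not (c implies not d)}.
not (c implies not d): α-rule — add c, not not d.
(a implies c): β-rule — branch into not a  //  c.
  branch 1 (add not a):
    (not c or e): β-rule — branch into not c  //  e.
      branch 1.1 (add not c):
        × closes — contains both c and not c.
      branch 1.2 (add e):
        ○ open, literals {a=0, b=0, c=1, d=1, e=1}.
  branch 2 (add c):
    (not c or e): β-rule — branch into not c  //  e.
      branch 2.1 (add not c):
        × closes — contains both c and not c.
      branch 2.2 (add e):
        ○ open, literals {b=0, c=1, d=1, e=1}.
2 branches closed, 2 open.
An open branch gives a countermodel: a=0, b=0, c=1, d=1, e=1 (unmentioned atoms arbitrary); the premises hold there but the conclusion fails.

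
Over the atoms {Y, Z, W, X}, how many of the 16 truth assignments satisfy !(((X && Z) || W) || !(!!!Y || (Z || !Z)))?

6

Initial set: {T !(((X && Z) || W) || !(!!!Y || (Z || !Z)))}.
T !(((X && Z) || W) || !(!!!Y || (Z || !Z))): α-rule — add F ((X && Z) || W), F !(!!!Y || (Z || !Z)).
F ((X && Z) || W): α-rule — add F (X && Z), F W.
F !(!!!Y || (Z || !Z)): β-rule — branch into T !!!Y  //  T (Z || !Z).
  branch 1 (add T !!!Y):
    T !!!Y: drop double negation, giving T !Y.
    F (X && Z): β-rule — branch into F X  //  F Z.
      branch 1.1 (add F X):
        ○ open, literals {W=0, X=0, Y=0}.
      branch 1.2 (add F Z):
        ○ open, literals {W=0, Y=0, Z=0}.
  branch 2 (add T (Z || !Z)):
    F (X && Z): β-rule — branch into F X  //  F Z.
      branch 2.1 (add F X):
        T (Z || !Z): β-rule — branch into T Z  //  T !Z.
          branch 2.1.1 (add T Z):
            ○ open, literals {W=0, X=0, Z=1}.
          branch 2.1.2 (add T !Z):
            ○ open, literals {W=0, X=0, Z=0}.
      branch 2.2 (add F Z):
        T (Z || !Z): β-rule — branch into T Z  //  T !Z.
          branch 2.2.1 (add T Z):
            × closes — contains both Z and !Z.
          branch 2.2.2 (add T !Z):
            ○ open, literals {W=0, Z=0}.
1 branch closed, 5 open.
Each open branch fixes some atoms; the unmentioned ones are free. Counting distinct full assignments: branch {W=0, X=0, Y=0} (Z) contributes 2 new; branch {W=0, Y=0, Z=0} (X) contributes 1 new; branch {W=0, X=0, Z=1} (Y) contributes 1 new; branch {W=0, X=0, Z=0} (Y) contributes 1 new; branch {W=0, Z=0} (Y, X) contributes 1 new. Total: 6.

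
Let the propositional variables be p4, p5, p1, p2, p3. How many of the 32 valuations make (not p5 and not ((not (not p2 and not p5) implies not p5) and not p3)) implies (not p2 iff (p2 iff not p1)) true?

Initial set: {T ((not p5 and not ((not (not p2 and not p5) implies not p5) and not p3)) implies (not p2 iff (p2 iff not p1)))}.
T ((not p5 and not ((not (not p2 and not p5) implies not p5) and not p3)) implies (not p2 iff (p2 iff not p1))): β-rule — branch into F (not p5 and not ((not (not p2 and not p5) implies not p5) and not p3))  //  T (not p2 iff (p2 iff not p1)).
  branch 1 (add F (not p5 and not ((not (not p2 and not p5) implies not p5) and not p3))):
    F (not p5 and not ((not (not p2 and not p5) implies not p5) and not p3)): β-rule — branch into F not p5  //  F not ((not (not p2 and not p5) implies not p5) and not p3).
      branch 1.1 (add F not p5):
        ○ open, literals {p5=1}.
      branch 1.2 (add F not ((not (not p2 and not p5) implies not p5) and not p3)):
        F not ((not (not p2 and not p5) implies not p5) and not p3): α-rule — add T (not (not p2 and not p5) implies not p5), T not p3.
        T (not (not p2 and not p5) implies not p5): β-rule — branch into F not (not p2 and not p5)  //  T not p5.
          branch 1.2.1 (add F not (not p2 and not p5)):
            F not (not p2 and not p5): α-rule — add T not p2, T not p5.
            ○ open, literals {p2=0, p3=0, p5=0}.
          branch 1.2.2 (add T not p5):
            ○ open, literals {p3=0, p5=0}.
  branch 2 (add T (not p2 iff (p2 iff not p1))):
    T (not p2 iff (p2 iff not p1)): β-rule — branch into T not p2, T (p2 iff not p1)  //  F not p2, F (p2 iff not p1).
      branch 2.1 (add T not p2, T (p2 iff not p1)):
        T (p2 iff not p1): β-rule — branch into T p2, T not p1  //  F p2, F not p1.
          branch 2.1.1 (add T p2, T not p1):
            × closes — contains both p2 and not p2.
          branch 2.1.2 (add F p2, F not p1):
            ○ open, literals {p1=1, p2=0}.
      branch 2.2 (add F not p2, F (p2 iff not p1)):
        F (p2 iff not p1): β-rule — branch into T p2, F not p1  //  F p2, T not p1.
          branch 2.2.1 (add T p2, F not p1):
            ○ open, literals {p1=1, p2=1}.
          branch 2.2.2 (add F p2, T not p1):
            × closes — contains both p2 and not p2.
2 branches closed, 5 open.
Each open branch fixes some atoms; the unmentioned ones are free. Counting distinct full assignments: branch {p5=1} (p4, p1, p2, p3) contributes 16 new; branch {p2=0, p3=0, p5=0} (p4, p1) contributes 4 new; branch {p3=0, p5=0} (p4, p1, p2) contributes 4 new; branch {p1=1, p2=0} (p4, p5, p3) contributes 2 new; branch {p1=1, p2=1} (p4, p5, p3) contributes 2 new. Total: 28.

28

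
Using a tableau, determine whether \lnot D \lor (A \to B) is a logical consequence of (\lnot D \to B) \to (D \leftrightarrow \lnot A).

Initial set: {T ((\lnot D \to B) \to (D \leftrightarrow \lnot A)); F (\lnot D \lor (A \to B))}.
F (\lnot D \lor (A \to B)): α-rule — add F \lnot D, F (A \to B).
F (A \to B): α-rule — add T A, F B.
T ((\lnot D \to B) \to (D \leftrightarrow \lnot A)): β-rule — branch into F (\lnot D \to B)  //  T (D \leftrightarrow \lnot A).
  branch 1 (add F (\lnot D \to B)):
    F (\lnot D \to B): α-rule — add T \lnot D, F B.
    × closes — contains both D and \lnot D.
  branch 2 (add T (D \leftrightarrow \lnot A)):
    T (D \leftrightarrow \lnot A): β-rule — branch into T D, T \lnot A  //  F D, F \lnot A.
      branch 2.1 (add T D, T \lnot A):
        × closes — contains both A and \lnot A.
      branch 2.2 (add F D, F \lnot A):
        × closes — contains both D and \lnot D.
All 3 branches close.
Every branch closed, so the premises entail the conclusion.

Yes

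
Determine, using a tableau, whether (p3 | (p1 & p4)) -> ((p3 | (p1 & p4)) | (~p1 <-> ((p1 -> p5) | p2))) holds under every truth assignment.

Valid

Assume the negation and expand:
Initial set: {~((p3 | (p1 & p4)) -> ((p3 | (p1 & p4)) | (~p1 <-> ((p1 -> p5) | p2))))}.
~((p3 | (p1 & p4)) -> ((p3 | (p1 & p4)) | (~p1 <-> ((p1 -> p5) | p2)))): α-rule — add (p3 | (p1 & p4)), ~((p3 | (p1 & p4)) | (~p1 <-> ((p1 -> p5) | p2))).
~((p3 | (p1 & p4)) | (~p1 <-> ((p1 -> p5) | p2))): α-rule — add ~(p3 | (p1 & p4)), ~(~p1 <-> ((p1 -> p5) | p2)).
~(p3 | (p1 & p4)): α-rule — add ~p3, ~(p1 & p4).
(p3 | (p1 & p4)): β-rule — branch into p3  //  (p1 & p4).
  branch 1 (add p3):
    × closes — contains both p3 and ~p3.
  branch 2 (add (p1 & p4)):
    (p1 & p4): α-rule — add p1, p4.
    ~(~p1 <-> ((p1 -> p5) | p2)): β-rule — branch into ~p1, ~((p1 -> p5) | p2)  //  ~~p1, ((p1 -> p5) | p2).
      branch 2.1 (add ~p1, ~((p1 -> p5) | p2)):
        × closes — contains both p1 and ~p1.
      branch 2.2 (add ~~p1, ((p1 -> p5) | p2)):
        ~(p1 & p4): β-rule — branch into ~p1  //  ~p4.
          branch 2.2.1 (add ~p1):
            × closes — contains both p1 and ~p1.
          branch 2.2.2 (add ~p4):
            × closes — contains both p4 and ~p4.
All 4 branches close.
Every branch closed, so the negation is unsatisfiable and the formula is valid.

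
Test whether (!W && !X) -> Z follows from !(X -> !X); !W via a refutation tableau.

Initial set: {!(X -> !X); !W; !((!W && !X) -> Z)}.
!(X -> !X): α-rule — add X, !!X.
!((!W && !X) -> Z): α-rule — add (!W && !X), !Z.
(!W && !X): α-rule — add !W, !X.
× closes — contains both X and !X.
All 1 branch closes.
Every branch closed, so the premises entail the conclusion.

Yes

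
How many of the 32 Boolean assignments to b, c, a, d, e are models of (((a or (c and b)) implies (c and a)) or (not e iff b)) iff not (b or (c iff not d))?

12

Initial set: {((((a or (c and b)) implies (c and a)) or (not e iff b)) iff not (b or (c iff not d)))}.
((((a or (c and b)) implies (c and a)) or (not e iff b)) iff not (b or (c iff not d))): β-rule — branch into (((a or (c and b)) implies (c and a)) or (not e iff b)), not (b or (c iff not d))  //  not (((a or (c and b)) implies (c and a)) or (not e iff b)), not not (b or (c iff not d)).
  branch 1 (add (((a or (c and b)) implies (c and a)) or (not e iff b)), not (b or (c iff not d))):
    not (b or (c iff not d)): α-rule — add not b, not (c iff not d).
    (((a or (c and b)) implies (c and a)) or (not e iff b)): β-rule — branch into ((a or (c and b)) implies (c and a))  //  (not e iff b).
      branch 1.1 (add ((a or (c and b)) implies (c and a))):
        not (c iff not d): β-rule — branch into c, not not d  //  not c, not d.
          branch 1.1.1 (add c, not not d):
            ((a or (c and b)) implies (c and a)): β-rule — branch into not (a or (c and b))  //  (c and a).
              branch 1.1.1.1 (add not (a or (c and b))):
                not (a or (c and b)): α-rule — add not a, not (c and b).
                not (c and b): β-rule — branch into not c  //  not b.
                  branch 1.1.1.1.1 (add not c):
                    × closes — contains both c and not c.
                  branch 1.1.1.1.2 (add not b):
                    ○ open, literals {a=F, b=F, c=T, d=T}.
              branch 1.1.1.2 (add (c and a)):
                (c and a): α-rule — add c, a.
                ○ open, literals {a=T, b=F, c=T, d=T}.
          branch 1.1.2 (add not c, not d):
            ((a or (c and b)) implies (c and a)): β-rule — branch into not (a or (c and b))  //  (c and a).
              branch 1.1.2.1 (add not (a or (c and b))):
                not (a or (c and b)): α-rule — add not a, not (c and b).
                not (c and b): β-rule — branch into not c  //  not b.
                  branch 1.1.2.1.1 (add not c):
                    ○ open, literals {a=F, b=F, c=F, d=F}.
                  branch 1.1.2.1.2 (add not b):
                    ○ open, literals {a=F, b=F, c=F, d=F}.
              branch 1.1.2.2 (add (c and a)):
                (c and a): α-rule — add c, a.
                × closes — contains both c and not c.
      branch 1.2 (add (not e iff b)):
        not (c iff not d): β-rule — branch into c, not not d  //  not c, not d.
          branch 1.2.1 (add c, not not d):
            (not e iff b): β-rule — branch into not e, b  //  not not e, not b.
              branch 1.2.1.1 (add not e, b):
                × closes — contains both b and not b.
              branch 1.2.1.2 (add not not e, not b):
                ○ open, literals {b=F, c=T, d=T, e=T}.
          branch 1.2.2 (add not c, not d):
            (not e iff b): β-rule — branch into not e, b  //  not not e, not b.
              branch 1.2.2.1 (add not e, b):
                × closes — contains both b and not b.
              branch 1.2.2.2 (add not not e, not b):
                ○ open, literals {b=F, c=F, d=F, e=T}.
  branch 2 (add not (((a or (c and b)) implies (c and a)) or (not e iff b)), not not (b or (c iff not d))):
    not (((a or (c and b)) implies (c and a)) or (not e iff b)): α-rule — add not ((a or (c and b)) implies (c and a)), not (not e iff b).
    not ((a or (c and b)) implies (c and a)): α-rule — add (a or (c and b)), not (c and a).
    not not (b or (c iff not d)): β-rule — branch into b  //  (c iff not d).
      branch 2.1 (add b):
        not (not e iff b): β-rule — branch into not e, not b  //  not not e, b.
          branch 2.1.1 (add not e, not b):
            × closes — contains both b and not b.
          branch 2.1.2 (add not not e, b):
            (a or (c and b)): β-rule — branch into a  //  (c and b).
              branch 2.1.2.1 (add a):
                not (c and a): β-rule — branch into not c  //  not a.
                  branch 2.1.2.1.1 (add not c):
                    ○ open, literals {a=T, b=T, c=F, e=T}.
                  branch 2.1.2.1.2 (add not a):
                    × closes — contains both a and not a.
              branch 2.1.2.2 (add (c and b)):
                (c and b): α-rule — add c, b.
                not (c and a): β-rule — branch into not c  //  not a.
                  branch 2.1.2.2.1 (add not c):
                    × closes — contains both c and not c.
                  branch 2.1.2.2.2 (add not a):
                    ○ open, literals {a=F, b=T, c=T, e=T}.
      branch 2.2 (add (c iff not d)):
        not (not e iff b): β-rule — branch into not e, not b  //  not not e, b.
          branch 2.2.1 (add not e, not b):
            (a or (c and b)): β-rule — branch into a  //  (c and b).
              branch 2.2.1.1 (add a):
                not (c and a): β-rule — branch into not c  //  not a.
                  branch 2.2.1.1.1 (add not c):
                    (c iff not d): β-rule — branch into c, not d  //  not c, not not d.
                      branch 2.2.1.1.1.1 (add c, not d):
                        × closes — contains both c and not c.
                      branch 2.2.1.1.1.2 (add not c, not not d):
                        ○ open, literals {a=T, b=F, c=F, d=T, e=F}.
                  branch 2.2.1.1.2 (add not a):
                    × closes — contains both a and not a.
              branch 2.2.1.2 (add (c and b)):
                (c and b): α-rule — add c, b.
                × closes — contains both b and not b.
          branch 2.2.2 (add not not e, b):
            (a or (c and b)): β-rule — branch into a  //  (c and b).
              branch 2.2.2.1 (add a):
                not (c and a): β-rule — branch into not c  //  not a.
                  branch 2.2.2.1.1 (add not c):
                    (c iff not d): β-rule — branch into c, not d  //  not c, not not d.
                      branch 2.2.2.1.1.1 (add c, not d):
                        × closes — contains both c and not c.
                      branch 2.2.2.1.1.2 (add not c, not not d):
                        ○ open, literals {a=T, b=T, c=F, d=T, e=T}.
                  branch 2.2.2.1.2 (add not a):
                    × closes — contains both a and not a.
              branch 2.2.2.2 (add (c and b)):
                (c and b): α-rule — add c, b.
                not (c and a): β-rule — branch into not c  //  not a.
                  branch 2.2.2.2.1 (add not c):
                    × closes — contains both c and not c.
                  branch 2.2.2.2.2 (add not a):
                    (c iff not d): β-rule — branch into c, not d  //  not c, not not d.
                      branch 2.2.2.2.2.1 (add c, not d):
                        ○ open, literals {a=F, b=T, c=T, d=F, e=T}.
                      branch 2.2.2.2.2.2 (add not c, not not d):
                        × closes — contains both c and not c.
14 branches closed, 11 open.
Each open branch fixes some atoms; the unmentioned ones are free. Counting distinct full assignments: branch {a=F, b=F, c=T, d=T} (e) contributes 2 new; branch {a=T, b=F, c=T, d=T} (e) contributes 2 new; branch {a=F, b=F, c=F, d=F} (e) contributes 2 new; branch {a=F, b=F, c=F, d=F} (e) contributes 0 new; branch {b=F, c=T, d=T, e=T} (a) contributes 0 new; branch {b=F, c=F, d=F, e=T} (a) contributes 1 new; branch {a=T, b=T, c=F, e=T} (d) contributes 2 new; branch {a=F, b=T, c=T, e=T} (d) contributes 2 new; branch {a=T, b=F, c=F, d=T, e=F} (none free) contributes 1 new; branch {a=T, b=T, c=F, d=T, e=T} (none free) contributes 0 new; branch {a=F, b=T, c=T, d=F, e=T} (none free) contributes 0 new. Total: 12.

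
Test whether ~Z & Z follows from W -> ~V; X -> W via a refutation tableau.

Initial set: {(W -> ~V); (X -> W); ~(~Z & Z)}.
(W -> ~V): β-rule — branch into ~W  //  ~V.
  branch 1 (add ~W):
    (X -> W): β-rule — branch into ~X  //  W.
      branch 1.1 (add ~X):
        ~(~Z & Z): β-rule — branch into ~~Z  //  ~Z.
          branch 1.1.1 (add ~~Z):
            ○ open, literals {W=0, X=0, Z=1}.
          branch 1.1.2 (add ~Z):
            ○ open, literals {W=0, X=0, Z=0}.
      branch 1.2 (add W):
        × closes — contains both W and ~W.
  branch 2 (add ~V):
    (X -> W): β-rule — branch into ~X  //  W.
      branch 2.1 (add ~X):
        ~(~Z & Z): β-rule — branch into ~~Z  //  ~Z.
          branch 2.1.1 (add ~~Z):
            ○ open, literals {V=0, X=0, Z=1}.
          branch 2.1.2 (add ~Z):
            ○ open, literals {V=0, X=0, Z=0}.
      branch 2.2 (add W):
        ~(~Z & Z): β-rule — branch into ~~Z  //  ~Z.
          branch 2.2.1 (add ~~Z):
            ○ open, literals {V=0, W=1, Z=1}.
          branch 2.2.2 (add ~Z):
            ○ open, literals {V=0, W=1, Z=0}.
1 branch closed, 6 open.
An open branch gives a countermodel: W=0, X=0, Z=1 (unmentioned atoms arbitrary); the premises hold there but the conclusion fails.

No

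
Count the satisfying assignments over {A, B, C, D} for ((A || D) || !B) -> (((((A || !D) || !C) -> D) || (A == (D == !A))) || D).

16

Initial set: {(((A || D) || !B) -> (((((A || !D) || !C) -> D) || (A == (D == !A))) || D))}.
(((A || D) || !B) -> (((((A || !D) || !C) -> D) || (A == (D == !A))) || D)): β-rule — branch into !((A || D) || !B)  //  (((((A || !D) || !C) -> D) || (A == (D == !A))) || D).
  branch 1 (add !((A || D) || !B)):
    !((A || D) || !B): α-rule — add !(A || D), !!B.
    !(A || D): α-rule — add !A, !D.
    ○ open, literals {A=0, B=1, D=0}.
  branch 2 (add (((((A || !D) || !C) -> D) || (A == (D == !A))) || D)):
    (((((A || !D) || !C) -> D) || (A == (D == !A))) || D): β-rule — branch into ((((A || !D) || !C) -> D) || (A == (D == !A)))  //  D.
      branch 2.1 (add ((((A || !D) || !C) -> D) || (A == (D == !A)))):
        ((((A || !D) || !C) -> D) || (A == (D == !A))): β-rule — branch into (((A || !D) || !C) -> D)  //  (A == (D == !A)).
          branch 2.1.1 (add (((A || !D) || !C) -> D)):
            (((A || !D) || !C) -> D): β-rule — branch into !((A || !D) || !C)  //  D.
              branch 2.1.1.1 (add !((A || !D) || !C)):
                !((A || !D) || !C): α-rule — add !(A || !D), !!C.
                !(A || !D): α-rule — add !A, !!D.
                ○ open, literals {A=0, C=1, D=1}.
              branch 2.1.1.2 (add D):
                ○ open, literals {D=1}.
          branch 2.1.2 (add (A == (D == !A))):
            (A == (D == !A)): β-rule — branch into A, (D == !A)  //  !A, !(D == !A).
              branch 2.1.2.1 (add A, (D == !A)):
                (D == !A): β-rule — branch into D, !A  //  !D, !!A.
                  branch 2.1.2.1.1 (add D, !A):
                    × closes — contains both A and !A.
                  branch 2.1.2.1.2 (add !D, !!A):
                    ○ open, literals {A=1, D=0}.
              branch 2.1.2.2 (add !A, !(D == !A)):
                !(D == !A): β-rule — branch into D, !!A  //  !D, !A.
                  branch 2.1.2.2.1 (add D, !!A):
                    × closes — contains both A and !A.
                  branch 2.1.2.2.2 (add !D, !A):
                    ○ open, literals {A=0, D=0}.
      branch 2.2 (add D):
        ○ open, literals {D=1}.
2 branches closed, 6 open.
Each open branch fixes some atoms; the unmentioned ones are free. Counting distinct full assignments: branch {A=0, B=1, D=0} (C) contributes 2 new; branch {A=0, C=1, D=1} (B) contributes 2 new; branch {D=1} (A, B, C) contributes 6 new; branch {A=1, D=0} (B, C) contributes 4 new; branch {A=0, D=0} (B, C) contributes 2 new; branch {D=1} (A, B, C) contributes 0 new. Total: 16.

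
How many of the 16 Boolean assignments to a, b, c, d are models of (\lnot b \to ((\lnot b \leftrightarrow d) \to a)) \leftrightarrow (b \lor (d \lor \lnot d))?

14

Initial set: {((\lnot b \to ((\lnot b \leftrightarrow d) \to a)) \leftrightarrow (b \lor (d \lor \lnot d)))}.
((\lnot b \to ((\lnot b \leftrightarrow d) \to a)) \leftrightarrow (b \lor (d \lor \lnot d))): β-rule — branch into (\lnot b \to ((\lnot b \leftrightarrow d) \to a)), (b \lor (d \lor \lnot d))  //  \lnot (\lnot b \to ((\lnot b \leftrightarrow d) \to a)), \lnot (b \lor (d \lor \lnot d)).
  branch 1 (add (\lnot b \to ((\lnot b \leftrightarrow d) \to a)), (b \lor (d \lor \lnot d))):
    (\lnot b \to ((\lnot b \leftrightarrow d) \to a)): β-rule — branch into \lnot \lnot b  //  ((\lnot b \leftrightarrow d) \to a).
      branch 1.1 (add \lnot \lnot b):
        (b \lor (d \lor \lnot d)): β-rule — branch into b  //  (d \lor \lnot d).
          branch 1.1.1 (add b):
            ○ open, literals {b=1}.
          branch 1.1.2 (add (d \lor \lnot d)):
            (d \lor \lnot d): β-rule — branch into d  //  \lnot d.
              branch 1.1.2.1 (add d):
                ○ open, literals {b=1, d=1}.
              branch 1.1.2.2 (add \lnot d):
                ○ open, literals {b=1, d=0}.
      branch 1.2 (add ((\lnot b \leftrightarrow d) \to a)):
        (b \lor (d \lor \lnot d)): β-rule — branch into b  //  (d \lor \lnot d).
          branch 1.2.1 (add b):
            ((\lnot b \leftrightarrow d) \to a): β-rule — branch into \lnot (\lnot b \leftrightarrow d)  //  a.
              branch 1.2.1.1 (add \lnot (\lnot b \leftrightarrow d)):
                \lnot (\lnot b \leftrightarrow d): β-rule — branch into \lnot b, \lnot d  //  \lnot \lnot b, d.
                  branch 1.2.1.1.1 (add \lnot b, \lnot d):
                    × closes — contains both b and \lnot b.
                  branch 1.2.1.1.2 (add \lnot \lnot b, d):
                    ○ open, literals {b=1, d=1}.
              branch 1.2.1.2 (add a):
                ○ open, literals {a=1, b=1}.
          branch 1.2.2 (add (d \lor \lnot d)):
            ((\lnot b \leftrightarrow d) \to a): β-rule — branch into \lnot (\lnot b \leftrightarrow d)  //  a.
              branch 1.2.2.1 (add \lnot (\lnot b \leftrightarrow d)):
                (d \lor \lnot d): β-rule — branch into d  //  \lnot d.
                  branch 1.2.2.1.1 (add d):
                    \lnot (\lnot b \leftrightarrow d): β-rule — branch into \lnot b, \lnot d  //  \lnot \lnot b, d.
                      branch 1.2.2.1.1.1 (add \lnot b, \lnot d):
                        × closes — contains both d and \lnot d.
                      branch 1.2.2.1.1.2 (add \lnot \lnot b, d):
                        ○ open, literals {b=1, d=1}.
                  branch 1.2.2.1.2 (add \lnot d):
                    \lnot (\lnot b \leftrightarrow d): β-rule — branch into \lnot b, \lnot d  //  \lnot \lnot b, d.
                      branch 1.2.2.1.2.1 (add \lnot b, \lnot d):
                        ○ open, literals {b=0, d=0}.
                      branch 1.2.2.1.2.2 (add \lnot \lnot b, d):
                        × closes — contains both d and \lnot d.
              branch 1.2.2.2 (add a):
                (d \lor \lnot d): β-rule — branch into d  //  \lnot d.
                  branch 1.2.2.2.1 (add d):
                    ○ open, literals {a=1, d=1}.
                  branch 1.2.2.2.2 (add \lnot d):
                    ○ open, literals {a=1, d=0}.
  branch 2 (add \lnot (\lnot b \to ((\lnot b \leftrightarrow d) \to a)), \lnot (b \lor (d \lor \lnot d))):
    \lnot (\lnot b \to ((\lnot b \leftrightarrow d) \to a)): α-rule — add \lnot b, \lnot ((\lnot b \leftrightarrow d) \to a).
    \lnot (b \lor (d \lor \lnot d)): α-rule — add \lnot b, \lnot (d \lor \lnot d).
    \lnot ((\lnot b \leftrightarrow d) \to a): α-rule — add (\lnot b \leftrightarrow d), \lnot a.
    \lnot (d \lor \lnot d): α-rule — add \lnot d, \lnot \lnot d.
    × closes — contains both d and \lnot d.
4 branches closed, 9 open.
Each open branch fixes some atoms; the unmentioned ones are free. Counting distinct full assignments: branch {b=1} (a, c, d) contributes 8 new; branch {b=1, d=1} (a, c) contributes 0 new; branch {b=1, d=0} (a, c) contributes 0 new; branch {b=1, d=1} (a, c) contributes 0 new; branch {a=1, b=1} (c, d) contributes 0 new; branch {b=1, d=1} (a, c) contributes 0 new; branch {b=0, d=0} (a, c) contributes 4 new; branch {a=1, d=1} (b, c) contributes 2 new; branch {a=1, d=0} (b, c) contributes 0 new. Total: 14.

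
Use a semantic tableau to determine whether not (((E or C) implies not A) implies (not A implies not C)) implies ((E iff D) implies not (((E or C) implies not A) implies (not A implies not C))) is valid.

Assume the negation and expand:
Initial set: {not (not (((E or C) implies not A) implies (not A implies not C)) implies ((E iff D) implies not (((E or C) implies not A) implies (not A implies not C))))}.
not (not (((E or C) implies not A) implies (not A implies not C)) implies ((E iff D) implies not (((E or C) implies not A) implies (not A implies not C)))): α-rule — add not (((E or C) implies not A) implies (not A implies not C)), not ((E iff D) implies not (((E or C) implies not A) implies (not A implies not C))).
not (((E or C) implies not A) implies (not A implies not C)): α-rule — add ((E or C) implies not A), not (not A implies not C).
not ((E iff D) implies not (((E or C) implies not A) implies (not A implies not C))): α-rule — add (E iff D), not not (((E or C) implies not A) implies (not A implies not C)).
not (not A implies not C): α-rule — add not A, not not C.
((E or C) implies not A): β-rule — branch into not (E or C)  //  not A.
  branch 1 (add not (E or C)):
    not (E or C): α-rule — add not E, not C.
    × closes — contains both C and not C.
  branch 2 (add not A):
    (E iff D): β-rule — branch into E, D  //  not E, not D.
      branch 2.1 (add E, D):
        not not (((E or C) implies not A) implies (not A implies not C)): β-rule — branch into not ((E or C) implies not A)  //  (not A implies not C).
          branch 2.1.1 (add not ((E or C) implies not A)):
            not ((E or C) implies not A): α-rule — add (E or C), not not A.
            × closes — contains both A and not A.
          branch 2.1.2 (add (not A implies not C)):
            (not A implies not C): β-rule — branch into not not A  //  not C.
              branch 2.1.2.1 (add not not A):
                × closes — contains both A and not A.
              branch 2.1.2.2 (add not C):
                × closes — contains both C and not C.
      branch 2.2 (add not E, not D):
        not not (((E or C) implies not A) implies (not A implies not C)): β-rule — branch into not ((E or C) implies not A)  //  (not A implies not C).
          branch 2.2.1 (add not ((E or C) implies not A)):
            not ((E or C) implies not A): α-rule — add (E or C), not not A.
            × closes — contains both A and not A.
          branch 2.2.2 (add (not A implies not C)):
            (not A implies not C): β-rule — branch into not not A  //  not C.
              branch 2.2.2.1 (add not not A):
                × closes — contains both A and not A.
              branch 2.2.2.2 (add not C):
                × closes — contains both C and not C.
All 7 branches close.
Every branch closed, so the negation is unsatisfiable and the formula is valid.

Valid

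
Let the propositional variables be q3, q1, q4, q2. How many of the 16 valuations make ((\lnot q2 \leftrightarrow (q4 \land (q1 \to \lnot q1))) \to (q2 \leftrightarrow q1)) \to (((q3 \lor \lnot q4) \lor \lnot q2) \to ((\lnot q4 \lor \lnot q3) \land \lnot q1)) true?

Initial set: {T (((\lnot q2 \leftrightarrow (q4 \land (q1 \to \lnot q1))) \to (q2 \leftrightarrow q1)) \to (((q3 \lor \lnot q4) \lor \lnot q2) \to ((\lnot q4 \lor \lnot q3) \land \lnot q1)))}.
T (((\lnot q2 \leftrightarrow (q4 \land (q1 \to \lnot q1))) \to (q2 \leftrightarrow q1)) \to (((q3 \lor \lnot q4) \lor \lnot q2) \to ((\lnot q4 \lor \lnot q3) \land \lnot q1))): β-rule — branch into F ((\lnot q2 \leftrightarrow (q4 \land (q1 \to \lnot q1))) \to (q2 \leftrightarrow q1))  //  T (((q3 \lor \lnot q4) \lor \lnot q2) \to ((\lnot q4 \lor \lnot q3) \land \lnot q1)).
  branch 1 (add F ((\lnot q2 \leftrightarrow (q4 \land (q1 \to \lnot q1))) \to (q2 \leftrightarrow q1))):
    F ((\lnot q2 \leftrightarrow (q4 \land (q1 \to \lnot q1))) \to (q2 \leftrightarrow q1)): α-rule — add T (\lnot q2 \leftrightarrow (q4 \land (q1 \to \lnot q1))), F (q2 \leftrightarrow q1).
    T (\lnot q2 \leftrightarrow (q4 \land (q1 \to \lnot q1))): β-rule — branch into T \lnot q2, T (q4 \land (q1 \to \lnot q1))  //  F \lnot q2, F (q4 \land (q1 \to \lnot q1)).
      branch 1.1 (add T \lnot q2, T (q4 \land (q1 \to \lnot q1))):
        T (q4 \land (q1 \to \lnot q1)): α-rule — add T q4, T (q1 \to \lnot q1).
        F (q2 \leftrightarrow q1): β-rule — branch into T q2, F q1  //  F q2, T q1.
          branch 1.1.1 (add T q2, F q1):
            × closes — contains both q2 and \lnot q2.
          branch 1.1.2 (add F q2, T q1):
            T (q1 \to \lnot q1): β-rule — branch into F q1  //  T \lnot q1.
              branch 1.1.2.1 (add F q1):
                × closes — contains both q1 and \lnot q1.
              branch 1.1.2.2 (add T \lnot q1):
                × closes — contains both q1 and \lnot q1.
      branch 1.2 (add F \lnot q2, F (q4 \land (q1 \to \lnot q1))):
        F (q2 \leftrightarrow q1): β-rule — branch into T q2, F q1  //  F q2, T q1.
          branch 1.2.1 (add T q2, F q1):
            F (q4 \land (q1 \to \lnot q1)): β-rule — branch into F q4  //  F (q1 \to \lnot q1).
              branch 1.2.1.1 (add F q4):
                ○ open, literals {q1=0, q2=1, q4=0}.
              branch 1.2.1.2 (add F (q1 \to \lnot q1)):
                F (q1 \to \lnot q1): α-rule — add T q1, F \lnot q1.
                × closes — contains both q1 and \lnot q1.
          branch 1.2.2 (add F q2, T q1):
            × closes — contains both q2 and \lnot q2.
  branch 2 (add T (((q3 \lor \lnot q4) \lor \lnot q2) \to ((\lnot q4 \lor \lnot q3) \land \lnot q1))):
    T (((q3 \lor \lnot q4) \lor \lnot q2) \to ((\lnot q4 \lor \lnot q3) \land \lnot q1)): β-rule — branch into F ((q3 \lor \lnot q4) \lor \lnot q2)  //  T ((\lnot q4 \lor \lnot q3) \land \lnot q1).
      branch 2.1 (add F ((q3 \lor \lnot q4) \lor \lnot q2)):
        F ((q3 \lor \lnot q4) \lor \lnot q2): α-rule — add F (q3 \lor \lnot q4), F \lnot q2.
        F (q3 \lor \lnot q4): α-rule — add F q3, F \lnot q4.
        ○ open, literals {q2=1, q3=0, q4=1}.
      branch 2.2 (add T ((\lnot q4 \lor \lnot q3) \land \lnot q1)):
        T ((\lnot q4 \lor \lnot q3) \land \lnot q1): α-rule — add T (\lnot q4 \lor \lnot q3), T \lnot q1.
        T (\lnot q4 \lor \lnot q3): β-rule — branch into T \lnot q4  //  T \lnot q3.
          branch 2.2.1 (add T \lnot q4):
            ○ open, literals {q1=0, q4=0}.
          branch 2.2.2 (add T \lnot q3):
            ○ open, literals {q1=0, q3=0}.
5 branches closed, 4 open.
Each open branch fixes some atoms; the unmentioned ones are free. Counting distinct full assignments: branch {q1=0, q2=1, q4=0} (q3) contributes 2 new; branch {q2=1, q3=0, q4=1} (q1) contributes 2 new; branch {q1=0, q4=0} (q3, q2) contributes 2 new; branch {q1=0, q3=0} (q4, q2) contributes 1 new. Total: 7.

7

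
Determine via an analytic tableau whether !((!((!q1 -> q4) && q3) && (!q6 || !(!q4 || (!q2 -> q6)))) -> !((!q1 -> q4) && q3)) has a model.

Unsatisfiable

Initial set: {!((!((!q1 -> q4) && q3) && (!q6 || !(!q4 || (!q2 -> q6)))) -> !((!q1 -> q4) && q3))}.
!((!((!q1 -> q4) && q3) && (!q6 || !(!q4 || (!q2 -> q6)))) -> !((!q1 -> q4) && q3)): α-rule — add (!((!q1 -> q4) && q3) && (!q6 || !(!q4 || (!q2 -> q6)))), !!((!q1 -> q4) && q3).
(!((!q1 -> q4) && q3) && (!q6 || !(!q4 || (!q2 -> q6)))): α-rule — add !((!q1 -> q4) && q3), (!q6 || !(!q4 || (!q2 -> q6))).
!!((!q1 -> q4) && q3): α-rule — add (!q1 -> q4), q3.
!((!q1 -> q4) && q3): β-rule — branch into !(!q1 -> q4)  //  !q3.
  branch 1 (add !(!q1 -> q4)):
    !(!q1 -> q4): α-rule — add !q1, !q4.
    (!q6 || !(!q4 || (!q2 -> q6))): β-rule — branch into !q6  //  !(!q4 || (!q2 -> q6)).
      branch 1.1 (add !q6):
        (!q1 -> q4): β-rule — branch into !!q1  //  q4.
          branch 1.1.1 (add !!q1):
            × closes — contains both q1 and !q1.
          branch 1.1.2 (add q4):
            × closes — contains both q4 and !q4.
      branch 1.2 (add !(!q4 || (!q2 -> q6))):
        !(!q4 || (!q2 -> q6)): α-rule — add !!q4, !(!q2 -> q6).
        × closes — contains both q4 and !q4.
  branch 2 (add !q3):
    × closes — contains both q3 and !q3.
All 4 branches close.
Every branch closed; the formula is unsatisfiable.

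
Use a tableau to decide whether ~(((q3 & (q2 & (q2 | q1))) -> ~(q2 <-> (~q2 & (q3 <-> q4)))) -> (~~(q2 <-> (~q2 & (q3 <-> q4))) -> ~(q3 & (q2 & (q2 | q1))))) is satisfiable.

Unsatisfiable

Initial set: {T ~(((q3 & (q2 & (q2 | q1))) -> ~(q2 <-> (~q2 & (q3 <-> q4)))) -> (~~(q2 <-> (~q2 & (q3 <-> q4))) -> ~(q3 & (q2 & (q2 | q1)))))}.
T ~(((q3 & (q2 & (q2 | q1))) -> ~(q2 <-> (~q2 & (q3 <-> q4)))) -> (~~(q2 <-> (~q2 & (q3 <-> q4))) -> ~(q3 & (q2 & (q2 | q1))))): α-rule — add T ((q3 & (q2 & (q2 | q1))) -> ~(q2 <-> (~q2 & (q3 <-> q4)))), F (~~(q2 <-> (~q2 & (q3 <-> q4))) -> ~(q3 & (q2 & (q2 | q1)))).
F (~~(q2 <-> (~q2 & (q3 <-> q4))) -> ~(q3 & (q2 & (q2 | q1)))): α-rule — add T ~~(q2 <-> (~q2 & (q3 <-> q4))), F ~(q3 & (q2 & (q2 | q1))).
T ~~(q2 <-> (~q2 & (q3 <-> q4))): drop double negation, giving T (q2 <-> (~q2 & (q3 <-> q4))).
F ~(q3 & (q2 & (q2 | q1))): α-rule — add T q3, T (q2 & (q2 | q1)).
T (q2 & (q2 | q1)): α-rule — add T q2, T (q2 | q1).
T ((q3 & (q2 & (q2 | q1))) -> ~(q2 <-> (~q2 & (q3 <-> q4)))): β-rule — branch into F (q3 & (q2 & (q2 | q1)))  //  T ~(q2 <-> (~q2 & (q3 <-> q4))).
  branch 1 (add F (q3 & (q2 & (q2 | q1)))):
    T (q2 <-> (~q2 & (q3 <-> q4))): β-rule — branch into T q2, T (~q2 & (q3 <-> q4))  //  F q2, F (~q2 & (q3 <-> q4)).
      branch 1.1 (add T q2, T (~q2 & (q3 <-> q4))):
        T (~q2 & (q3 <-> q4)): α-rule — add T ~q2, T (q3 <-> q4).
        × closes — contains both q2 and ~q2.
      branch 1.2 (add F q2, F (~q2 & (q3 <-> q4))):
        × closes — contains both q2 and ~q2.
  branch 2 (add T ~(q2 <-> (~q2 & (q3 <-> q4)))):
    T (q2 <-> (~q2 & (q3 <-> q4))): β-rule — branch into T q2, T (~q2 & (q3 <-> q4))  //  F q2, F (~q2 & (q3 <-> q4)).
      branch 2.1 (add T q2, T (~q2 & (q3 <-> q4))):
        T (~q2 & (q3 <-> q4)): α-rule — add T ~q2, T (q3 <-> q4).
        × closes — contains both q2 and ~q2.
      branch 2.2 (add F q2, F (~q2 & (q3 <-> q4))):
        × closes — contains both q2 and ~q2.
All 4 branches close.
Every branch closed; the formula is unsatisfiable.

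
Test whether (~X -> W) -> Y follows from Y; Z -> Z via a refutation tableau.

Initial set: {Y; (Z -> Z); ~((~X -> W) -> Y)}.
~((~X -> W) -> Y): α-rule — add (~X -> W), ~Y.
× closes — contains both Y and ~Y.
All 1 branch closes.
Every branch closed, so the premises entail the conclusion.

Yes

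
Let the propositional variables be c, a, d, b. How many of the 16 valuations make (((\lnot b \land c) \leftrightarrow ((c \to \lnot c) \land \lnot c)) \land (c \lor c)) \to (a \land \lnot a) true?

12

Initial set: {((((\lnot b \land c) \leftrightarrow ((c \to \lnot c) \land \lnot c)) \land (c \lor c)) \to (a \land \lnot a))}.
((((\lnot b \land c) \leftrightarrow ((c \to \lnot c) \land \lnot c)) \land (c \lor c)) \to (a \land \lnot a)): β-rule — branch into \lnot (((\lnot b \land c) \leftrightarrow ((c \to \lnot c) \land \lnot c)) \land (c \lor c))  //  (a \land \lnot a).
  branch 1 (add \lnot (((\lnot b \land c) \leftrightarrow ((c \to \lnot c) \land \lnot c)) \land (c \lor c))):
    \lnot (((\lnot b \land c) \leftrightarrow ((c \to \lnot c) \land \lnot c)) \land (c \lor c)): β-rule — branch into \lnot ((\lnot b \land c) \leftrightarrow ((c \to \lnot c) \land \lnot c))  //  \lnot (c \lor c).
      branch 1.1 (add \lnot ((\lnot b \land c) \leftrightarrow ((c \to \lnot c) \land \lnot c))):
        \lnot ((\lnot b \land c) \leftrightarrow ((c \to \lnot c) \land \lnot c)): β-rule — branch into (\lnot b \land c), \lnot ((c \to \lnot c) \land \lnot c)  //  \lnot (\lnot b \land c), ((c \to \lnot c) \land \lnot c).
          branch 1.1.1 (add (\lnot b \land c), \lnot ((c \to \lnot c) \land \lnot c)):
            (\lnot b \land c): α-rule — add \lnot b, c.
            \lnot ((c \to \lnot c) \land \lnot c): β-rule — branch into \lnot (c \to \lnot c)  //  \lnot \lnot c.
              branch 1.1.1.1 (add \lnot (c \to \lnot c)):
                \lnot (c \to \lnot c): α-rule — add c, \lnot \lnot c.
                ○ open, literals {b=0, c=1}.
              branch 1.1.1.2 (add \lnot \lnot c):
                ○ open, literals {b=0, c=1}.
          branch 1.1.2 (add \lnot (\lnot b \land c), ((c \to \lnot c) \land \lnot c)):
            ((c \to \lnot c) \land \lnot c): α-rule — add (c \to \lnot c), \lnot c.
            \lnot (\lnot b \land c): β-rule — branch into \lnot \lnot b  //  \lnot c.
              branch 1.1.2.1 (add \lnot \lnot b):
                (c \to \lnot c): β-rule — branch into \lnot c  //  \lnot c.
                  branch 1.1.2.1.1 (add \lnot c):
                    ○ open, literals {b=1, c=0}.
                  branch 1.1.2.1.2 (add \lnot c):
                    ○ open, literals {b=1, c=0}.
              branch 1.1.2.2 (add \lnot c):
                (c \to \lnot c): β-rule — branch into \lnot c  //  \lnot c.
                  branch 1.1.2.2.1 (add \lnot c):
                    ○ open, literals {c=0}.
                  branch 1.1.2.2.2 (add \lnot c):
                    ○ open, literals {c=0}.
      branch 1.2 (add \lnot (c \lor c)):
        \lnot (c \lor c): α-rule — add \lnot c, \lnot c.
        ○ open, literals {c=0}.
  branch 2 (add (a \land \lnot a)):
    (a \land \lnot a): α-rule — add a, \lnot a.
    × closes — contains both a and \lnot a.
1 branch closed, 7 open.
Each open branch fixes some atoms; the unmentioned ones are free. Counting distinct full assignments: branch {b=0, c=1} (a, d) contributes 4 new; branch {b=0, c=1} (a, d) contributes 0 new; branch {b=1, c=0} (a, d) contributes 4 new; branch {b=1, c=0} (a, d) contributes 0 new; branch {c=0} (a, d, b) contributes 4 new; branch {c=0} (a, d, b) contributes 0 new; branch {c=0} (a, d, b) contributes 0 new. Total: 12.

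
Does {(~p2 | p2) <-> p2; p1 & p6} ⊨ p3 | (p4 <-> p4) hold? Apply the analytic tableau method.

Yes

Initial set: {((~p2 | p2) <-> p2); (p1 & p6); ~(p3 | (p4 <-> p4))}.
(p1 & p6): α-rule — add p1, p6.
~(p3 | (p4 <-> p4)): α-rule — add ~p3, ~(p4 <-> p4).
((~p2 | p2) <-> p2): β-rule — branch into (~p2 | p2), p2  //  ~(~p2 | p2), ~p2.
  branch 1 (add (~p2 | p2), p2):
    ~(p4 <-> p4): β-rule — branch into p4, ~p4  //  ~p4, p4.
      branch 1.1 (add p4, ~p4):
        × closes — contains both p4 and ~p4.
      branch 1.2 (add ~p4, p4):
        × closes — contains both p4 and ~p4.
  branch 2 (add ~(~p2 | p2), ~p2):
    ~(~p2 | p2): α-rule — add ~~p2, ~p2.
    × closes — contains both p2 and ~p2.
All 3 branches close.
Every branch closed, so the premises entail the conclusion.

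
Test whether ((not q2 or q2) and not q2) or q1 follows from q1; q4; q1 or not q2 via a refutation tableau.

Yes

Initial set: {q1; q4; (q1 or not q2); not (((not q2 or q2) and not q2) or q1)}.
not (((not q2 or q2) and not q2) or q1): α-rule — add not ((not q2 or q2) and not q2), not q1.
× closes — contains both q1 and not q1.
All 1 branch closes.
Every branch closed, so the premises entail the conclusion.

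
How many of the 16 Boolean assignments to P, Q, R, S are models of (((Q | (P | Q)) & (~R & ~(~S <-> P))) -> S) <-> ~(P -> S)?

5

Initial set: {((((Q | (P | Q)) & (~R & ~(~S <-> P))) -> S) <-> ~(P -> S))}.
((((Q | (P | Q)) & (~R & ~(~S <-> P))) -> S) <-> ~(P -> S)): β-rule — branch into (((Q | (P | Q)) & (~R & ~(~S <-> P))) -> S), ~(P -> S)  //  ~(((Q | (P | Q)) & (~R & ~(~S <-> P))) -> S), ~~(P -> S).
  branch 1 (add (((Q | (P | Q)) & (~R & ~(~S <-> P))) -> S), ~(P -> S)):
    ~(P -> S): α-rule — add P, ~S.
    (((Q | (P | Q)) & (~R & ~(~S <-> P))) -> S): β-rule — branch into ~((Q | (P | Q)) & (~R & ~(~S <-> P)))  //  S.
      branch 1.1 (add ~((Q | (P | Q)) & (~R & ~(~S <-> P)))):
        ~((Q | (P | Q)) & (~R & ~(~S <-> P))): β-rule — branch into ~(Q | (P | Q))  //  ~(~R & ~(~S <-> P)).
          branch 1.1.1 (add ~(Q | (P | Q))):
            ~(Q | (P | Q)): α-rule — add ~Q, ~(P | Q).
            ~(P | Q): α-rule — add ~P, ~Q.
            × closes — contains both P and ~P.
          branch 1.1.2 (add ~(~R & ~(~S <-> P))):
            ~(~R & ~(~S <-> P)): β-rule — branch into ~~R  //  ~~(~S <-> P).
              branch 1.1.2.1 (add ~~R):
                ○ open, literals {P=T, R=T, S=F}.
              branch 1.1.2.2 (add ~~(~S <-> P)):
                ~~(~S <-> P): β-rule — branch into ~S, P  //  ~~S, ~P.
                  branch 1.1.2.2.1 (add ~S, P):
                    ○ open, literals {P=T, S=F}.
                  branch 1.1.2.2.2 (add ~~S, ~P):
                    × closes — contains both S and ~S.
      branch 1.2 (add S):
        × closes — contains both S and ~S.
  branch 2 (add ~(((Q | (P | Q)) & (~R & ~(~S <-> P))) -> S), ~~(P -> S)):
    ~(((Q | (P | Q)) & (~R & ~(~S <-> P))) -> S): α-rule — add ((Q | (P | Q)) & (~R & ~(~S <-> P))), ~S.
    ((Q | (P | Q)) & (~R & ~(~S <-> P))): α-rule — add (Q | (P | Q)), (~R & ~(~S <-> P)).
    (~R & ~(~S <-> P)): α-rule — add ~R, ~(~S <-> P).
    ~~(P -> S): β-rule — branch into ~P  //  S.
      branch 2.1 (add ~P):
        (Q | (P | Q)): β-rule — branch into Q  //  (P | Q).
          branch 2.1.1 (add Q):
            ~(~S <-> P): β-rule — branch into ~S, ~P  //  ~~S, P.
              branch 2.1.1.1 (add ~S, ~P):
                ○ open, literals {P=F, Q=T, R=F, S=F}.
              branch 2.1.1.2 (add ~~S, P):
                × closes — contains both S and ~S.
          branch 2.1.2 (add (P | Q)):
            ~(~S <-> P): β-rule — branch into ~S, ~P  //  ~~S, P.
              branch 2.1.2.1 (add ~S, ~P):
                (P | Q): β-rule — branch into P  //  Q.
                  branch 2.1.2.1.1 (add P):
                    × closes — contains both P and ~P.
                  branch 2.1.2.1.2 (add Q):
                    ○ open, literals {P=F, Q=T, R=F, S=F}.
              branch 2.1.2.2 (add ~~S, P):
                × closes — contains both S and ~S.
      branch 2.2 (add S):
        × closes — contains both S and ~S.
7 branches closed, 4 open.
Each open branch fixes some atoms; the unmentioned ones are free. Counting distinct full assignments: branch {P=T, R=T, S=F} (Q) contributes 2 new; branch {P=T, S=F} (Q, R) contributes 2 new; branch {P=F, Q=T, R=F, S=F} (none free) contributes 1 new; branch {P=F, Q=T, R=F, S=F} (none free) contributes 0 new. Total: 5.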